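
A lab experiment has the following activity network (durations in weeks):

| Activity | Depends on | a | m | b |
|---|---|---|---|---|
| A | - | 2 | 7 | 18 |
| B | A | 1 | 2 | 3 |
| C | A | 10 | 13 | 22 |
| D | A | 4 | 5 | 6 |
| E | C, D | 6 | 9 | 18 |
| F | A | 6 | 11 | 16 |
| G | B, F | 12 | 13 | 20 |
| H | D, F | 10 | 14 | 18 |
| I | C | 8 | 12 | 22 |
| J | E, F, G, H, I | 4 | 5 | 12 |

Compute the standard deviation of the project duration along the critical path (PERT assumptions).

te_A = (2 + 4·7 + 18)/6 = 48/6 = 8; σ²_A = ((18−2)/6)² = 7.111
te_B = (1 + 4·2 + 3)/6 = 12/6 = 2; σ²_B = ((3−1)/6)² = 0.111
te_C = (10 + 4·13 + 22)/6 = 84/6 = 14; σ²_C = ((22−10)/6)² = 4.000
te_D = (4 + 4·5 + 6)/6 = 30/6 = 5; σ²_D = ((6−4)/6)² = 0.111
te_E = (6 + 4·9 + 18)/6 = 60/6 = 10; σ²_E = ((18−6)/6)² = 4.000
te_F = (6 + 4·11 + 16)/6 = 66/6 = 11; σ²_F = ((16−6)/6)² = 2.778
te_G = (12 + 4·13 + 20)/6 = 84/6 = 14; σ²_G = ((20−12)/6)² = 1.778
te_H = (10 + 4·14 + 18)/6 = 84/6 = 14; σ²_H = ((18−10)/6)² = 1.778
te_I = (8 + 4·12 + 22)/6 = 78/6 = 13; σ²_I = ((22−8)/6)² = 5.444
te_J = (4 + 4·5 + 12)/6 = 36/6 = 6; σ²_J = ((12−4)/6)² = 1.778

Forward pass:
ES_A = 0; EF_A = 8
ES_B = 8; EF_B = 8+2 = 10
ES_C = 8; EF_C = 8+14 = 22
ES_D = 8; EF_D = 8+5 = 13
ES_E = max(EF_C=22, EF_D=13) = 22; EF_E = 22+10 = 32
ES_F = 8; EF_F = 8+11 = 19
ES_G = max(EF_B=10, EF_F=19) = 19; EF_G = 19+14 = 33
ES_H = max(EF_D=13, EF_F=19) = 19; EF_H = 19+14 = 33
ES_I = 22; EF_I = 22+13 = 35
ES_J = max(EF_E=32, EF_F=19, EF_G=33, EF_H=33, EF_I=35) = 35; EF_J = 35+6 = 41
Expected project duration μ = 41 weeks. Critical path: A → C → I → J.

Variance along critical path = 7.111 + 4.000 + 5.444 + 1.778 = 18.333
σ = √18.333 = 4.282 weeks

4.28 weeks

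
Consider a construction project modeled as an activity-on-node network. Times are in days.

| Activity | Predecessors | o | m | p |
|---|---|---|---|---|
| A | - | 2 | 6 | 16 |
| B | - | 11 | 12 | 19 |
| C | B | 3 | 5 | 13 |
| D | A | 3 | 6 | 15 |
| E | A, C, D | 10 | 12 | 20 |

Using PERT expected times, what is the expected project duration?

te_A = (2 + 4·6 + 16)/6 = 42/6 = 7
te_B = (11 + 4·12 + 19)/6 = 78/6 = 13
te_C = (3 + 4·5 + 13)/6 = 36/6 = 6
te_D = (3 + 4·6 + 15)/6 = 42/6 = 7
te_E = (10 + 4·12 + 20)/6 = 78/6 = 13

Forward pass:
ES_A = 0; EF_A = 7
ES_B = 0; EF_B = 13
ES_C = 13; EF_C = 13+6 = 19
ES_D = 7; EF_D = 7+7 = 14
ES_E = max(EF_A=7, EF_C=19, EF_D=14) = 19; EF_E = 19+13 = 32
Expected project duration μ = 32 days. Critical path: B → C → E.

32 days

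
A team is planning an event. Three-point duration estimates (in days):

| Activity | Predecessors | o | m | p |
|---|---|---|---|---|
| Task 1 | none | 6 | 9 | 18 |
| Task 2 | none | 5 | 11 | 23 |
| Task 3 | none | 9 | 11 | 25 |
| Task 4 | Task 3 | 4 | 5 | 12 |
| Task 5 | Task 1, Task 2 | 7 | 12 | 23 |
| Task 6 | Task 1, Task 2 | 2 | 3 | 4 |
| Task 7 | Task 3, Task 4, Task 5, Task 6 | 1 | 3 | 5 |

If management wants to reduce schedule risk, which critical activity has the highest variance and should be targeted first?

Task 2

te_Task 1 = (6 + 4·9 + 18)/6 = 60/6 = 10; σ²_Task 1 = ((18−6)/6)² = 4.000
te_Task 2 = (5 + 4·11 + 23)/6 = 72/6 = 12; σ²_Task 2 = ((23−5)/6)² = 9.000
te_Task 3 = (9 + 4·11 + 25)/6 = 78/6 = 13; σ²_Task 3 = ((25−9)/6)² = 7.111
te_Task 4 = (4 + 4·5 + 12)/6 = 36/6 = 6; σ²_Task 4 = ((12−4)/6)² = 1.778
te_Task 5 = (7 + 4·12 + 23)/6 = 78/6 = 13; σ²_Task 5 = ((23−7)/6)² = 7.111
te_Task 6 = (2 + 4·3 + 4)/6 = 18/6 = 3; σ²_Task 6 = ((4−2)/6)² = 0.111
te_Task 7 = (1 + 4·3 + 5)/6 = 18/6 = 3; σ²_Task 7 = ((5−1)/6)² = 0.444

Forward pass:
ES_Task 1 = 0; EF_Task 1 = 10
ES_Task 2 = 0; EF_Task 2 = 12
ES_Task 3 = 0; EF_Task 3 = 13
ES_Task 4 = 13; EF_Task 4 = 13+6 = 19
ES_Task 5 = max(EF_Task 1=10, EF_Task 2=12) = 12; EF_Task 5 = 12+13 = 25
ES_Task 6 = max(EF_Task 1=10, EF_Task 2=12) = 12; EF_Task 6 = 12+3 = 15
ES_Task 7 = max(EF_Task 3=13, EF_Task 4=19, EF_Task 5=25, EF_Task 6=15) = 25; EF_Task 7 = 25+3 = 28
Expected project duration μ = 28 days. Critical path: Task 2 → Task 5 → Task 7.

Variances on critical path: σ²_Task 2=9.000, σ²_Task 5=7.111, σ²_Task 7=0.444.
Largest is σ²_Task 2 = 9.000.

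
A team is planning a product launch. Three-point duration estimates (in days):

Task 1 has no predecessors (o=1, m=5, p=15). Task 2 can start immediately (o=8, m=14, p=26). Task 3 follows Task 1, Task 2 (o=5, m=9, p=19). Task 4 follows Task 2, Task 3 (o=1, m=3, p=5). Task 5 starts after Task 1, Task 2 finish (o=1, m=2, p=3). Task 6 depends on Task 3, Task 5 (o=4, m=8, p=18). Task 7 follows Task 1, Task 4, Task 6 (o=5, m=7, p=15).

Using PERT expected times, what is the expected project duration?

te_Task 1 = (1 + 4·5 + 15)/6 = 36/6 = 6
te_Task 2 = (8 + 4·14 + 26)/6 = 90/6 = 15
te_Task 3 = (5 + 4·9 + 19)/6 = 60/6 = 10
te_Task 4 = (1 + 4·3 + 5)/6 = 18/6 = 3
te_Task 5 = (1 + 4·2 + 3)/6 = 12/6 = 2
te_Task 6 = (4 + 4·8 + 18)/6 = 54/6 = 9
te_Task 7 = (5 + 4·7 + 15)/6 = 48/6 = 8

Forward pass:
ES_Task 1 = 0; EF_Task 1 = 6
ES_Task 2 = 0; EF_Task 2 = 15
ES_Task 3 = max(EF_Task 1=6, EF_Task 2=15) = 15; EF_Task 3 = 15+10 = 25
ES_Task 4 = max(EF_Task 2=15, EF_Task 3=25) = 25; EF_Task 4 = 25+3 = 28
ES_Task 5 = max(EF_Task 1=6, EF_Task 2=15) = 15; EF_Task 5 = 15+2 = 17
ES_Task 6 = max(EF_Task 3=25, EF_Task 5=17) = 25; EF_Task 6 = 25+9 = 34
ES_Task 7 = max(EF_Task 1=6, EF_Task 4=28, EF_Task 6=34) = 34; EF_Task 7 = 34+8 = 42
Expected project duration μ = 42 days. Critical path: Task 2 → Task 3 → Task 6 → Task 7.

42 days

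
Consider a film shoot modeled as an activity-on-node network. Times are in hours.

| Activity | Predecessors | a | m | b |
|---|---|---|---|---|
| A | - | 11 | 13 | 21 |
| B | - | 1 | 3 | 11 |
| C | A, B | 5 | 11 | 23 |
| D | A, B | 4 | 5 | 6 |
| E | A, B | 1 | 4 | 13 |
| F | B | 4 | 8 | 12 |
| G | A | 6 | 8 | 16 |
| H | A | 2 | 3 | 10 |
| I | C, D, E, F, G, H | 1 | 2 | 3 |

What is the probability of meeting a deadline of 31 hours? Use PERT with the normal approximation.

te_A = (11 + 4·13 + 21)/6 = 84/6 = 14; σ²_A = ((21−11)/6)² = 2.778
te_B = (1 + 4·3 + 11)/6 = 24/6 = 4; σ²_B = ((11−1)/6)² = 2.778
te_C = (5 + 4·11 + 23)/6 = 72/6 = 12; σ²_C = ((23−5)/6)² = 9.000
te_D = (4 + 4·5 + 6)/6 = 30/6 = 5; σ²_D = ((6−4)/6)² = 0.111
te_E = (1 + 4·4 + 13)/6 = 30/6 = 5; σ²_E = ((13−1)/6)² = 4.000
te_F = (4 + 4·8 + 12)/6 = 48/6 = 8; σ²_F = ((12−4)/6)² = 1.778
te_G = (6 + 4·8 + 16)/6 = 54/6 = 9; σ²_G = ((16−6)/6)² = 2.778
te_H = (2 + 4·3 + 10)/6 = 24/6 = 4; σ²_H = ((10−2)/6)² = 1.778
te_I = (1 + 4·2 + 3)/6 = 12/6 = 2; σ²_I = ((3−1)/6)² = 0.111

Forward pass:
ES_A = 0; EF_A = 14
ES_B = 0; EF_B = 4
ES_C = max(EF_A=14, EF_B=4) = 14; EF_C = 14+12 = 26
ES_D = max(EF_A=14, EF_B=4) = 14; EF_D = 14+5 = 19
ES_E = max(EF_A=14, EF_B=4) = 14; EF_E = 14+5 = 19
ES_F = 4; EF_F = 4+8 = 12
ES_G = 14; EF_G = 14+9 = 23
ES_H = 14; EF_H = 14+4 = 18
ES_I = max(EF_C=26, EF_D=19, EF_E=19, EF_F=12, EF_G=23, EF_H=18) = 26; EF_I = 26+2 = 28
Expected project duration μ = 28 hours. Critical path: A → C → I.

Variance along critical path = 2.778 + 9.000 + 0.111 = 11.889; σ = √11.889 = 3.448 hours.
Z = (31 − 28) / 3.448 = 0.870
P(T ≤ 31) = Φ(0.870) ≈ 0.808

0.808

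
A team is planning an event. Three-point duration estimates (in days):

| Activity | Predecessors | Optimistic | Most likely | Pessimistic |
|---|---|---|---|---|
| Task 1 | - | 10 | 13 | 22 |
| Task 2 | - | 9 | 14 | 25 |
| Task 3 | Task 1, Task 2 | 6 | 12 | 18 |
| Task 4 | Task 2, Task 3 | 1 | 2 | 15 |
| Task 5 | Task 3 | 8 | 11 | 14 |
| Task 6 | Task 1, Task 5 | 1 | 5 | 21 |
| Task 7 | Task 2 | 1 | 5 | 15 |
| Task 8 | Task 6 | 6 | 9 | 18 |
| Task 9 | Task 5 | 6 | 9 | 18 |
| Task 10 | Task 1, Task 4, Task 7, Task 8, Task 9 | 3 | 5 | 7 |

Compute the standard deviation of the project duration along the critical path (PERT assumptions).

te_Task 1 = (10 + 4·13 + 22)/6 = 84/6 = 14; σ²_Task 1 = ((22−10)/6)² = 4.000
te_Task 2 = (9 + 4·14 + 25)/6 = 90/6 = 15; σ²_Task 2 = ((25−9)/6)² = 7.111
te_Task 3 = (6 + 4·12 + 18)/6 = 72/6 = 12; σ²_Task 3 = ((18−6)/6)² = 4.000
te_Task 4 = (1 + 4·2 + 15)/6 = 24/6 = 4; σ²_Task 4 = ((15−1)/6)² = 5.444
te_Task 5 = (8 + 4·11 + 14)/6 = 66/6 = 11; σ²_Task 5 = ((14−8)/6)² = 1.000
te_Task 6 = (1 + 4·5 + 21)/6 = 42/6 = 7; σ²_Task 6 = ((21−1)/6)² = 11.111
te_Task 7 = (1 + 4·5 + 15)/6 = 36/6 = 6; σ²_Task 7 = ((15−1)/6)² = 5.444
te_Task 8 = (6 + 4·9 + 18)/6 = 60/6 = 10; σ²_Task 8 = ((18−6)/6)² = 4.000
te_Task 9 = (6 + 4·9 + 18)/6 = 60/6 = 10; σ²_Task 9 = ((18−6)/6)² = 4.000
te_Task 10 = (3 + 4·5 + 7)/6 = 30/6 = 5; σ²_Task 10 = ((7−3)/6)² = 0.444

Forward pass:
ES_Task 1 = 0; EF_Task 1 = 14
ES_Task 2 = 0; EF_Task 2 = 15
ES_Task 3 = max(EF_Task 1=14, EF_Task 2=15) = 15; EF_Task 3 = 15+12 = 27
ES_Task 4 = max(EF_Task 2=15, EF_Task 3=27) = 27; EF_Task 4 = 27+4 = 31
ES_Task 5 = 27; EF_Task 5 = 27+11 = 38
ES_Task 6 = max(EF_Task 1=14, EF_Task 5=38) = 38; EF_Task 6 = 38+7 = 45
ES_Task 7 = 15; EF_Task 7 = 15+6 = 21
ES_Task 8 = 45; EF_Task 8 = 45+10 = 55
ES_Task 9 = 38; EF_Task 9 = 38+10 = 48
ES_Task 10 = max(EF_Task 1=14, EF_Task 4=31, EF_Task 7=21, EF_Task 8=55, EF_Task 9=48) = 55; EF_Task 10 = 55+5 = 60
Expected project duration μ = 60 days. Critical path: Task 2 → Task 3 → Task 5 → Task 6 → Task 8 → Task 10.

Variance along critical path = 7.111 + 4.000 + 1.000 + 11.111 + 4.000 + 0.444 = 27.667
σ = √27.667 = 5.260 days

5.26 days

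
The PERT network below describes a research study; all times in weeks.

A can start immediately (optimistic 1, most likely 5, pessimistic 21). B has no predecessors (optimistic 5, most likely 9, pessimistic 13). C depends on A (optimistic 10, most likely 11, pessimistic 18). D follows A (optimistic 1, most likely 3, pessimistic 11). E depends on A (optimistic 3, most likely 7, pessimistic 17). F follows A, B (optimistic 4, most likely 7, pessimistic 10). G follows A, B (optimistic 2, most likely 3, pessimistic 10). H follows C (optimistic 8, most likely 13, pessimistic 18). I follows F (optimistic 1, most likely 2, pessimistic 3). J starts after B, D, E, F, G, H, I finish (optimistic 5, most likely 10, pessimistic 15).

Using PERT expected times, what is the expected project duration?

42 weeks

te_A = (1 + 4·5 + 21)/6 = 42/6 = 7
te_B = (5 + 4·9 + 13)/6 = 54/6 = 9
te_C = (10 + 4·11 + 18)/6 = 72/6 = 12
te_D = (1 + 4·3 + 11)/6 = 24/6 = 4
te_E = (3 + 4·7 + 17)/6 = 48/6 = 8
te_F = (4 + 4·7 + 10)/6 = 42/6 = 7
te_G = (2 + 4·3 + 10)/6 = 24/6 = 4
te_H = (8 + 4·13 + 18)/6 = 78/6 = 13
te_I = (1 + 4·2 + 3)/6 = 12/6 = 2
te_J = (5 + 4·10 + 15)/6 = 60/6 = 10

Forward pass:
ES_A = 0; EF_A = 7
ES_B = 0; EF_B = 9
ES_C = 7; EF_C = 7+12 = 19
ES_D = 7; EF_D = 7+4 = 11
ES_E = 7; EF_E = 7+8 = 15
ES_F = max(EF_A=7, EF_B=9) = 9; EF_F = 9+7 = 16
ES_G = max(EF_A=7, EF_B=9) = 9; EF_G = 9+4 = 13
ES_H = 19; EF_H = 19+13 = 32
ES_I = 16; EF_I = 16+2 = 18
ES_J = max(EF_B=9, EF_D=11, EF_E=15, EF_F=16, EF_G=13, EF_H=32, EF_I=18) = 32; EF_J = 32+10 = 42
Expected project duration μ = 42 weeks. Critical path: A → C → H → J.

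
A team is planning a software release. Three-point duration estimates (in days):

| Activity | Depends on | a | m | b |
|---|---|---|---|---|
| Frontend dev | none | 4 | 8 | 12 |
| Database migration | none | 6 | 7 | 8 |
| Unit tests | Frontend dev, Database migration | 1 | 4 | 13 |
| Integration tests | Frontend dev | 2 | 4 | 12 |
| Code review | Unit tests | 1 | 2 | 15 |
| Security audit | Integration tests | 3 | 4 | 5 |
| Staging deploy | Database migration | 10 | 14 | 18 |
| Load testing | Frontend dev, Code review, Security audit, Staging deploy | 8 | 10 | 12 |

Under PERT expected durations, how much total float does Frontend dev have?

4 days

te_Frontend dev = (4 + 4·8 + 12)/6 = 48/6 = 8
te_Database migration = (6 + 4·7 + 8)/6 = 42/6 = 7
te_Unit tests = (1 + 4·4 + 13)/6 = 30/6 = 5
te_Integration tests = (2 + 4·4 + 12)/6 = 30/6 = 5
te_Code review = (1 + 4·2 + 15)/6 = 24/6 = 4
te_Security audit = (3 + 4·4 + 5)/6 = 24/6 = 4
te_Staging deploy = (10 + 4·14 + 18)/6 = 84/6 = 14
te_Load testing = (8 + 4·10 + 12)/6 = 60/6 = 10

Forward pass:
ES_Frontend dev = 0; EF_Frontend dev = 8
ES_Database migration = 0; EF_Database migration = 7
ES_Unit tests = max(EF_Frontend dev=8, EF_Database migration=7) = 8; EF_Unit tests = 8+5 = 13
ES_Integration tests = 8; EF_Integration tests = 8+5 = 13
ES_Code review = 13; EF_Code review = 13+4 = 17
ES_Security audit = 13; EF_Security audit = 13+4 = 17
ES_Staging deploy = 7; EF_Staging deploy = 7+14 = 21
ES_Load testing = max(EF_Frontend dev=8, EF_Code review=17, EF_Security audit=17, EF_Staging deploy=21) = 21; EF_Load testing = 21+10 = 31
Expected project duration μ = 31 days. Critical path: Database migration → Staging deploy → Load testing.

Backward pass:
LF_Load testing = 31; LS_Load testing = 31−10 = 21
LF_Staging deploy = LS_Load testing = 21; LS_Staging deploy = 21−14 = 7
LF_Security audit = LS_Load testing = 21; LS_Security audit = 21−4 = 17
LF_Code review = LS_Load testing = 21; LS_Code review = 21−4 = 17
LF_Integration tests = LS_Security audit = 17; LS_Integration tests = 17−5 = 12
LF_Unit tests = LS_Code review = 17; LS_Unit tests = 17−5 = 12
LF_Database migration = min(LS_Unit tests=12, LS_Staging deploy=7) = 7; LS_Database migration = 7−7 = 0
LF_Frontend dev = min(LS_Unit tests=12, LS_Integration tests=12, LS_Load testing=21) = 12; LS_Frontend dev = 12−8 = 4
Slack_Frontend dev = LS_Frontend dev − ES_Frontend dev = 4 − 0 = 4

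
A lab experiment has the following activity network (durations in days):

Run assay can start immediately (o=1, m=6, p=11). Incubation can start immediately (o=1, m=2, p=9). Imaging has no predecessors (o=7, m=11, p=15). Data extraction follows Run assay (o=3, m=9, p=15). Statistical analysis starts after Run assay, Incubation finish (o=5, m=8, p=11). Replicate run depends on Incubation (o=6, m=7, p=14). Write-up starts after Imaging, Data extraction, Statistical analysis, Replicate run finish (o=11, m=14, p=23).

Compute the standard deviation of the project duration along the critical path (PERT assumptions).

te_Run assay = (1 + 4·6 + 11)/6 = 36/6 = 6; σ²_Run assay = ((11−1)/6)² = 2.778
te_Incubation = (1 + 4·2 + 9)/6 = 18/6 = 3; σ²_Incubation = ((9−1)/6)² = 1.778
te_Imaging = (7 + 4·11 + 15)/6 = 66/6 = 11; σ²_Imaging = ((15−7)/6)² = 1.778
te_Data extraction = (3 + 4·9 + 15)/6 = 54/6 = 9; σ²_Data extraction = ((15−3)/6)² = 4.000
te_Statistical analysis = (5 + 4·8 + 11)/6 = 48/6 = 8; σ²_Statistical analysis = ((11−5)/6)² = 1.000
te_Replicate run = (6 + 4·7 + 14)/6 = 48/6 = 8; σ²_Replicate run = ((14−6)/6)² = 1.778
te_Write-up = (11 + 4·14 + 23)/6 = 90/6 = 15; σ²_Write-up = ((23−11)/6)² = 4.000

Forward pass:
ES_Run assay = 0; EF_Run assay = 6
ES_Incubation = 0; EF_Incubation = 3
ES_Imaging = 0; EF_Imaging = 11
ES_Data extraction = 6; EF_Data extraction = 6+9 = 15
ES_Statistical analysis = max(EF_Run assay=6, EF_Incubation=3) = 6; EF_Statistical analysis = 6+8 = 14
ES_Replicate run = 3; EF_Replicate run = 3+8 = 11
ES_Write-up = max(EF_Imaging=11, EF_Data extraction=15, EF_Statistical analysis=14, EF_Replicate run=11) = 15; EF_Write-up = 15+15 = 30
Expected project duration μ = 30 days. Critical path: Run assay → Data extraction → Write-up.

Variance along critical path = 2.778 + 4.000 + 4.000 = 10.778
σ = √10.778 = 3.283 days

3.28 days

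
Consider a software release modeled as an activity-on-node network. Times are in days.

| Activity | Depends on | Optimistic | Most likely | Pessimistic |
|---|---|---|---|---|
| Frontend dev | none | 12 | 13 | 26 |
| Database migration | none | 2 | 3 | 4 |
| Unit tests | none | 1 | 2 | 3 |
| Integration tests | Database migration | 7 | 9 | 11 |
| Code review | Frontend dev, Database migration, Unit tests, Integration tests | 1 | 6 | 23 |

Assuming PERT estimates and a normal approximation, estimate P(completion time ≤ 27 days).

0.821

te_Frontend dev = (12 + 4·13 + 26)/6 = 90/6 = 15; σ²_Frontend dev = ((26−12)/6)² = 5.444
te_Database migration = (2 + 4·3 + 4)/6 = 18/6 = 3; σ²_Database migration = ((4−2)/6)² = 0.111
te_Unit tests = (1 + 4·2 + 3)/6 = 12/6 = 2; σ²_Unit tests = ((3−1)/6)² = 0.111
te_Integration tests = (7 + 4·9 + 11)/6 = 54/6 = 9; σ²_Integration tests = ((11−7)/6)² = 0.444
te_Code review = (1 + 4·6 + 23)/6 = 48/6 = 8; σ²_Code review = ((23−1)/6)² = 13.444

Forward pass:
ES_Frontend dev = 0; EF_Frontend dev = 15
ES_Database migration = 0; EF_Database migration = 3
ES_Unit tests = 0; EF_Unit tests = 2
ES_Integration tests = 3; EF_Integration tests = 3+9 = 12
ES_Code review = max(EF_Frontend dev=15, EF_Database migration=3, EF_Unit tests=2, EF_Integration tests=12) = 15; EF_Code review = 15+8 = 23
Expected project duration μ = 23 days. Critical path: Frontend dev → Code review.

Variance along critical path = 5.444 + 13.444 = 18.889; σ = √18.889 = 4.346 days.
Z = (27 − 23) / 4.346 = 0.920
P(T ≤ 27) = Φ(0.920) ≈ 0.821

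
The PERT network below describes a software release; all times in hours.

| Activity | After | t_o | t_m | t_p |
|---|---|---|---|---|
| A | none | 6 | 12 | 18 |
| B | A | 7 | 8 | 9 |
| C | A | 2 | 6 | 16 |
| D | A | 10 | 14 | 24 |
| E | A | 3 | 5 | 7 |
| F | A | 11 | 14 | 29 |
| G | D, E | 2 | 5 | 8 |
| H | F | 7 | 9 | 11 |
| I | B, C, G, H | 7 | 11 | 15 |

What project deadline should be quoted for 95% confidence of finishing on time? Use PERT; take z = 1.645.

te_A = (6 + 4·12 + 18)/6 = 72/6 = 12; σ²_A = ((18−6)/6)² = 4.000
te_B = (7 + 4·8 + 9)/6 = 48/6 = 8; σ²_B = ((9−7)/6)² = 0.111
te_C = (2 + 4·6 + 16)/6 = 42/6 = 7; σ²_C = ((16−2)/6)² = 5.444
te_D = (10 + 4·14 + 24)/6 = 90/6 = 15; σ²_D = ((24−10)/6)² = 5.444
te_E = (3 + 4·5 + 7)/6 = 30/6 = 5; σ²_E = ((7−3)/6)² = 0.444
te_F = (11 + 4·14 + 29)/6 = 96/6 = 16; σ²_F = ((29−11)/6)² = 9.000
te_G = (2 + 4·5 + 8)/6 = 30/6 = 5; σ²_G = ((8−2)/6)² = 1.000
te_H = (7 + 4·9 + 11)/6 = 54/6 = 9; σ²_H = ((11−7)/6)² = 0.444
te_I = (7 + 4·11 + 15)/6 = 66/6 = 11; σ²_I = ((15−7)/6)² = 1.778

Forward pass:
ES_A = 0; EF_A = 12
ES_B = 12; EF_B = 12+8 = 20
ES_C = 12; EF_C = 12+7 = 19
ES_D = 12; EF_D = 12+15 = 27
ES_E = 12; EF_E = 12+5 = 17
ES_F = 12; EF_F = 12+16 = 28
ES_G = max(EF_D=27, EF_E=17) = 27; EF_G = 27+5 = 32
ES_H = 28; EF_H = 28+9 = 37
ES_I = max(EF_B=20, EF_C=19, EF_G=32, EF_H=37) = 37; EF_I = 37+11 = 48
Expected project duration μ = 48 hours. Critical path: A → F → H → I.

Variance along critical path = 4.000 + 9.000 + 0.444 + 1.778 = 15.222; σ = 3.902 hours.
D = μ + z·σ = 48 + 1.645·3.902 = 54.4 hours

54.4 hours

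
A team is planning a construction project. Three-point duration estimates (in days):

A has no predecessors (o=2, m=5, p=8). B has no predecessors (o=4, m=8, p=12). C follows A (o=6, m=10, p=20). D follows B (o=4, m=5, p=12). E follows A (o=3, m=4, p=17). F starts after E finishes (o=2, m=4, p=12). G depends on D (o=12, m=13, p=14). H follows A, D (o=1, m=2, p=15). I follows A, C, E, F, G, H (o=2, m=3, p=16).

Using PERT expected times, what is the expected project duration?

te_A = (2 + 4·5 + 8)/6 = 30/6 = 5
te_B = (4 + 4·8 + 12)/6 = 48/6 = 8
te_C = (6 + 4·10 + 20)/6 = 66/6 = 11
te_D = (4 + 4·5 + 12)/6 = 36/6 = 6
te_E = (3 + 4·4 + 17)/6 = 36/6 = 6
te_F = (2 + 4·4 + 12)/6 = 30/6 = 5
te_G = (12 + 4·13 + 14)/6 = 78/6 = 13
te_H = (1 + 4·2 + 15)/6 = 24/6 = 4
te_I = (2 + 4·3 + 16)/6 = 30/6 = 5

Forward pass:
ES_A = 0; EF_A = 5
ES_B = 0; EF_B = 8
ES_C = 5; EF_C = 5+11 = 16
ES_D = 8; EF_D = 8+6 = 14
ES_E = 5; EF_E = 5+6 = 11
ES_F = 11; EF_F = 11+5 = 16
ES_G = 14; EF_G = 14+13 = 27
ES_H = max(EF_A=5, EF_D=14) = 14; EF_H = 14+4 = 18
ES_I = max(EF_A=5, EF_C=16, EF_E=11, EF_F=16, EF_G=27, EF_H=18) = 27; EF_I = 27+5 = 32
Expected project duration μ = 32 days. Critical path: B → D → G → I.

32 days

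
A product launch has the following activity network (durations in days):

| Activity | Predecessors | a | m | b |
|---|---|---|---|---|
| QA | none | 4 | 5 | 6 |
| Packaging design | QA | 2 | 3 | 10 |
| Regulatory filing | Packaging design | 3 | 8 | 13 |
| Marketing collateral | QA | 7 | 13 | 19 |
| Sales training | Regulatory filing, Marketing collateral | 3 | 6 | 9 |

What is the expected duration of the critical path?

24 days

te_QA = (4 + 4·5 + 6)/6 = 30/6 = 5
te_Packaging design = (2 + 4·3 + 10)/6 = 24/6 = 4
te_Regulatory filing = (3 + 4·8 + 13)/6 = 48/6 = 8
te_Marketing collateral = (7 + 4·13 + 19)/6 = 78/6 = 13
te_Sales training = (3 + 4·6 + 9)/6 = 36/6 = 6

Forward pass:
ES_QA = 0; EF_QA = 5
ES_Packaging design = 5; EF_Packaging design = 5+4 = 9
ES_Regulatory filing = 9; EF_Regulatory filing = 9+8 = 17
ES_Marketing collateral = 5; EF_Marketing collateral = 5+13 = 18
ES_Sales training = max(EF_Regulatory filing=17, EF_Marketing collateral=18) = 18; EF_Sales training = 18+6 = 24
Expected project duration μ = 24 days. Critical path: QA → Marketing collateral → Sales training.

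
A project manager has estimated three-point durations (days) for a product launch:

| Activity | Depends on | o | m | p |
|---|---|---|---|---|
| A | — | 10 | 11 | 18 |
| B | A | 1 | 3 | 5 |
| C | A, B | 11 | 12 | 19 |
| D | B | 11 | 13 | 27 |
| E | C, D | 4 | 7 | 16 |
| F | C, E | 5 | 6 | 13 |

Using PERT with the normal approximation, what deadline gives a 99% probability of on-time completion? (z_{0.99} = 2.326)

te_A = (10 + 4·11 + 18)/6 = 72/6 = 12; σ²_A = ((18−10)/6)² = 1.778
te_B = (1 + 4·3 + 5)/6 = 18/6 = 3; σ²_B = ((5−1)/6)² = 0.444
te_C = (11 + 4·12 + 19)/6 = 78/6 = 13; σ²_C = ((19−11)/6)² = 1.778
te_D = (11 + 4·13 + 27)/6 = 90/6 = 15; σ²_D = ((27−11)/6)² = 7.111
te_E = (4 + 4·7 + 16)/6 = 48/6 = 8; σ²_E = ((16−4)/6)² = 4.000
te_F = (5 + 4·6 + 13)/6 = 42/6 = 7; σ²_F = ((13−5)/6)² = 1.778

Forward pass:
ES_A = 0; EF_A = 12
ES_B = 12; EF_B = 12+3 = 15
ES_C = max(EF_A=12, EF_B=15) = 15; EF_C = 15+13 = 28
ES_D = 15; EF_D = 15+15 = 30
ES_E = max(EF_C=28, EF_D=30) = 30; EF_E = 30+8 = 38
ES_F = max(EF_C=28, EF_E=38) = 38; EF_F = 38+7 = 45
Expected project duration μ = 45 days. Critical path: A → B → D → E → F.

Variance along critical path = 1.778 + 0.444 + 7.111 + 4.000 + 1.778 = 15.111; σ = 3.887 days.
D = μ + z·σ = 45 + 2.326·3.887 = 54.0 days

54.0 days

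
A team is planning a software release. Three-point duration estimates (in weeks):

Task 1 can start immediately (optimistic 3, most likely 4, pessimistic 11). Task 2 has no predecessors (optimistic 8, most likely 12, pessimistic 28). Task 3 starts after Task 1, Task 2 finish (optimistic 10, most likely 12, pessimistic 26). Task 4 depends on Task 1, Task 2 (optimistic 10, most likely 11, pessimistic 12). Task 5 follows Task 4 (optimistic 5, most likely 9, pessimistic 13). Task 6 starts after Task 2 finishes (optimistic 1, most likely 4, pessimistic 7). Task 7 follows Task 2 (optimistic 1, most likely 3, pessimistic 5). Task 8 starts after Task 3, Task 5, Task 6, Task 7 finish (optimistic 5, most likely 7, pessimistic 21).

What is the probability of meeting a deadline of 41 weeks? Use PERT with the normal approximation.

0.328

te_Task 1 = (3 + 4·4 + 11)/6 = 30/6 = 5; σ²_Task 1 = ((11−3)/6)² = 1.778
te_Task 2 = (8 + 4·12 + 28)/6 = 84/6 = 14; σ²_Task 2 = ((28−8)/6)² = 11.111
te_Task 3 = (10 + 4·12 + 26)/6 = 84/6 = 14; σ²_Task 3 = ((26−10)/6)² = 7.111
te_Task 4 = (10 + 4·11 + 12)/6 = 66/6 = 11; σ²_Task 4 = ((12−10)/6)² = 0.111
te_Task 5 = (5 + 4·9 + 13)/6 = 54/6 = 9; σ²_Task 5 = ((13−5)/6)² = 1.778
te_Task 6 = (1 + 4·4 + 7)/6 = 24/6 = 4; σ²_Task 6 = ((7−1)/6)² = 1.000
te_Task 7 = (1 + 4·3 + 5)/6 = 18/6 = 3; σ²_Task 7 = ((5−1)/6)² = 0.444
te_Task 8 = (5 + 4·7 + 21)/6 = 54/6 = 9; σ²_Task 8 = ((21−5)/6)² = 7.111

Forward pass:
ES_Task 1 = 0; EF_Task 1 = 5
ES_Task 2 = 0; EF_Task 2 = 14
ES_Task 3 = max(EF_Task 1=5, EF_Task 2=14) = 14; EF_Task 3 = 14+14 = 28
ES_Task 4 = max(EF_Task 1=5, EF_Task 2=14) = 14; EF_Task 4 = 14+11 = 25
ES_Task 5 = 25; EF_Task 5 = 25+9 = 34
ES_Task 6 = 14; EF_Task 6 = 14+4 = 18
ES_Task 7 = 14; EF_Task 7 = 14+3 = 17
ES_Task 8 = max(EF_Task 3=28, EF_Task 5=34, EF_Task 6=18, EF_Task 7=17) = 34; EF_Task 8 = 34+9 = 43
Expected project duration μ = 43 weeks. Critical path: Task 2 → Task 4 → Task 5 → Task 8.

Variance along critical path = 11.111 + 0.111 + 1.778 + 7.111 = 20.111; σ = √20.111 = 4.485 weeks.
Z = (41 − 43) / 4.485 = -0.446
P(T ≤ 41) = Φ(-0.446) ≈ 0.328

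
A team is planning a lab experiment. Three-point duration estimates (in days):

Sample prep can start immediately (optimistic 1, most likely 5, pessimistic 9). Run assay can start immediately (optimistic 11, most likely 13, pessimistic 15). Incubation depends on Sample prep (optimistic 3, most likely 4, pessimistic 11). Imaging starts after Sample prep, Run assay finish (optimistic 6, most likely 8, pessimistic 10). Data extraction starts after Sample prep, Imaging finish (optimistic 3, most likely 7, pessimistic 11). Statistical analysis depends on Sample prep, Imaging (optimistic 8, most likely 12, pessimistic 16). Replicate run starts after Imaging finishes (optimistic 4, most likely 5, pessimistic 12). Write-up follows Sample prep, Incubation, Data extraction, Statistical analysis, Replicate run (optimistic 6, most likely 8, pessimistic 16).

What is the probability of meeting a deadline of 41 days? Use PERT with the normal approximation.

te_Sample prep = (1 + 4·5 + 9)/6 = 30/6 = 5; σ²_Sample prep = ((9−1)/6)² = 1.778
te_Run assay = (11 + 4·13 + 15)/6 = 78/6 = 13; σ²_Run assay = ((15−11)/6)² = 0.444
te_Incubation = (3 + 4·4 + 11)/6 = 30/6 = 5; σ²_Incubation = ((11−3)/6)² = 1.778
te_Imaging = (6 + 4·8 + 10)/6 = 48/6 = 8; σ²_Imaging = ((10−6)/6)² = 0.444
te_Data extraction = (3 + 4·7 + 11)/6 = 42/6 = 7; σ²_Data extraction = ((11−3)/6)² = 1.778
te_Statistical analysis = (8 + 4·12 + 16)/6 = 72/6 = 12; σ²_Statistical analysis = ((16−8)/6)² = 1.778
te_Replicate run = (4 + 4·5 + 12)/6 = 36/6 = 6; σ²_Replicate run = ((12−4)/6)² = 1.778
te_Write-up = (6 + 4·8 + 16)/6 = 54/6 = 9; σ²_Write-up = ((16−6)/6)² = 2.778

Forward pass:
ES_Sample prep = 0; EF_Sample prep = 5
ES_Run assay = 0; EF_Run assay = 13
ES_Incubation = 5; EF_Incubation = 5+5 = 10
ES_Imaging = max(EF_Sample prep=5, EF_Run assay=13) = 13; EF_Imaging = 13+8 = 21
ES_Data extraction = max(EF_Sample prep=5, EF_Imaging=21) = 21; EF_Data extraction = 21+7 = 28
ES_Statistical analysis = max(EF_Sample prep=5, EF_Imaging=21) = 21; EF_Statistical analysis = 21+12 = 33
ES_Replicate run = 21; EF_Replicate run = 21+6 = 27
ES_Write-up = max(EF_Sample prep=5, EF_Incubation=10, EF_Data extraction=28, EF_Statistical analysis=33, EF_Replicate run=27) = 33; EF_Write-up = 33+9 = 42
Expected project duration μ = 42 days. Critical path: Run assay → Imaging → Statistical analysis → Write-up.

Variance along critical path = 0.444 + 0.444 + 1.778 + 2.778 = 5.444; σ = √5.444 = 2.333 days.
Z = (41 − 42) / 2.333 = -0.429
P(T ≤ 41) = Φ(-0.429) ≈ 0.334

0.334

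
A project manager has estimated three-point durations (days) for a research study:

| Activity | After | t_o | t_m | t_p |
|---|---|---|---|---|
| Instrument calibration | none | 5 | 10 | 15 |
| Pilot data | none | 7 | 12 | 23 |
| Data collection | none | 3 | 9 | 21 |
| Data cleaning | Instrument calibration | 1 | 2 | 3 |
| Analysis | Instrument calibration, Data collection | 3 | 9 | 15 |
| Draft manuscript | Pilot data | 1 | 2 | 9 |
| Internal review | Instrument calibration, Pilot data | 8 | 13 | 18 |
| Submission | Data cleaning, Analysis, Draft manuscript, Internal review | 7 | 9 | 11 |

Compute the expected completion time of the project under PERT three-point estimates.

35 days

te_Instrument calibration = (5 + 4·10 + 15)/6 = 60/6 = 10
te_Pilot data = (7 + 4·12 + 23)/6 = 78/6 = 13
te_Data collection = (3 + 4·9 + 21)/6 = 60/6 = 10
te_Data cleaning = (1 + 4·2 + 3)/6 = 12/6 = 2
te_Analysis = (3 + 4·9 + 15)/6 = 54/6 = 9
te_Draft manuscript = (1 + 4·2 + 9)/6 = 18/6 = 3
te_Internal review = (8 + 4·13 + 18)/6 = 78/6 = 13
te_Submission = (7 + 4·9 + 11)/6 = 54/6 = 9

Forward pass:
ES_Instrument calibration = 0; EF_Instrument calibration = 10
ES_Pilot data = 0; EF_Pilot data = 13
ES_Data collection = 0; EF_Data collection = 10
ES_Data cleaning = 10; EF_Data cleaning = 10+2 = 12
ES_Analysis = max(EF_Instrument calibration=10, EF_Data collection=10) = 10; EF_Analysis = 10+9 = 19
ES_Draft manuscript = 13; EF_Draft manuscript = 13+3 = 16
ES_Internal review = max(EF_Instrument calibration=10, EF_Pilot data=13) = 13; EF_Internal review = 13+13 = 26
ES_Submission = max(EF_Data cleaning=12, EF_Analysis=19, EF_Draft manuscript=16, EF_Internal review=26) = 26; EF_Submission = 26+9 = 35
Expected project duration μ = 35 days. Critical path: Pilot data → Internal review → Submission.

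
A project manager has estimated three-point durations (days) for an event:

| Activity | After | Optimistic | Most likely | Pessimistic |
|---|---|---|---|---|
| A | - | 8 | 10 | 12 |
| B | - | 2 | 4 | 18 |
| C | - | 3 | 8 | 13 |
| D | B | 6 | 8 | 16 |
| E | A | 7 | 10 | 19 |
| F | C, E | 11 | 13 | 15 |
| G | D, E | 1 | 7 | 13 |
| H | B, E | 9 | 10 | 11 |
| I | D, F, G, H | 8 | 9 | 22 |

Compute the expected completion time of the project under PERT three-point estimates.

te_A = (8 + 4·10 + 12)/6 = 60/6 = 10
te_B = (2 + 4·4 + 18)/6 = 36/6 = 6
te_C = (3 + 4·8 + 13)/6 = 48/6 = 8
te_D = (6 + 4·8 + 16)/6 = 54/6 = 9
te_E = (7 + 4·10 + 19)/6 = 66/6 = 11
te_F = (11 + 4·13 + 15)/6 = 78/6 = 13
te_G = (1 + 4·7 + 13)/6 = 42/6 = 7
te_H = (9 + 4·10 + 11)/6 = 60/6 = 10
te_I = (8 + 4·9 + 22)/6 = 66/6 = 11

Forward pass:
ES_A = 0; EF_A = 10
ES_B = 0; EF_B = 6
ES_C = 0; EF_C = 8
ES_D = 6; EF_D = 6+9 = 15
ES_E = 10; EF_E = 10+11 = 21
ES_F = max(EF_C=8, EF_E=21) = 21; EF_F = 21+13 = 34
ES_G = max(EF_D=15, EF_E=21) = 21; EF_G = 21+7 = 28
ES_H = max(EF_B=6, EF_E=21) = 21; EF_H = 21+10 = 31
ES_I = max(EF_D=15, EF_F=34, EF_G=28, EF_H=31) = 34; EF_I = 34+11 = 45
Expected project duration μ = 45 days. Critical path: A → E → F → I.

45 days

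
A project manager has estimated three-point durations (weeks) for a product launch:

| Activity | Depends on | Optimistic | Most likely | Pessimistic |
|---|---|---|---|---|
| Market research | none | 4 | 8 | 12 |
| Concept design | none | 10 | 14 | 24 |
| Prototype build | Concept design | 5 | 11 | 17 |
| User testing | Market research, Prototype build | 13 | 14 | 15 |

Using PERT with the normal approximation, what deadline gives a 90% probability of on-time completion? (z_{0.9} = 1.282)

te_Market research = (4 + 4·8 + 12)/6 = 48/6 = 8; σ²_Market research = ((12−4)/6)² = 1.778
te_Concept design = (10 + 4·14 + 24)/6 = 90/6 = 15; σ²_Concept design = ((24−10)/6)² = 5.444
te_Prototype build = (5 + 4·11 + 17)/6 = 66/6 = 11; σ²_Prototype build = ((17−5)/6)² = 4.000
te_User testing = (13 + 4·14 + 15)/6 = 84/6 = 14; σ²_User testing = ((15−13)/6)² = 0.111

Forward pass:
ES_Market research = 0; EF_Market research = 8
ES_Concept design = 0; EF_Concept design = 15
ES_Prototype build = 15; EF_Prototype build = 15+11 = 26
ES_User testing = max(EF_Market research=8, EF_Prototype build=26) = 26; EF_User testing = 26+14 = 40
Expected project duration μ = 40 weeks. Critical path: Concept design → Prototype build → User testing.

Variance along critical path = 5.444 + 4.000 + 0.111 = 9.556; σ = 3.091 weeks.
D = μ + z·σ = 40 + 1.282·3.091 = 44.0 weeks

44.0 weeks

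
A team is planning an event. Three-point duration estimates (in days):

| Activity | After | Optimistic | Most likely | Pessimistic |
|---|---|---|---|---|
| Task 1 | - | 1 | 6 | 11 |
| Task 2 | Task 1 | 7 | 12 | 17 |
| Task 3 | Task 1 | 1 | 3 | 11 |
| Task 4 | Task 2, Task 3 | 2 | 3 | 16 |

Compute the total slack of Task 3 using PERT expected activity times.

te_Task 1 = (1 + 4·6 + 11)/6 = 36/6 = 6
te_Task 2 = (7 + 4·12 + 17)/6 = 72/6 = 12
te_Task 3 = (1 + 4·3 + 11)/6 = 24/6 = 4
te_Task 4 = (2 + 4·3 + 16)/6 = 30/6 = 5

Forward pass:
ES_Task 1 = 0; EF_Task 1 = 6
ES_Task 2 = 6; EF_Task 2 = 6+12 = 18
ES_Task 3 = 6; EF_Task 3 = 6+4 = 10
ES_Task 4 = max(EF_Task 2=18, EF_Task 3=10) = 18; EF_Task 4 = 18+5 = 23
Expected project duration μ = 23 days. Critical path: Task 1 → Task 2 → Task 4.

Backward pass:
LF_Task 4 = 23; LS_Task 4 = 23−5 = 18
LF_Task 3 = LS_Task 4 = 18; LS_Task 3 = 18−4 = 14
LF_Task 2 = LS_Task 4 = 18; LS_Task 2 = 18−12 = 6
LF_Task 1 = min(LS_Task 2=6, LS_Task 3=14) = 6; LS_Task 1 = 6−6 = 0
Slack_Task 3 = LS_Task 3 − ES_Task 3 = 14 − 6 = 8

8 days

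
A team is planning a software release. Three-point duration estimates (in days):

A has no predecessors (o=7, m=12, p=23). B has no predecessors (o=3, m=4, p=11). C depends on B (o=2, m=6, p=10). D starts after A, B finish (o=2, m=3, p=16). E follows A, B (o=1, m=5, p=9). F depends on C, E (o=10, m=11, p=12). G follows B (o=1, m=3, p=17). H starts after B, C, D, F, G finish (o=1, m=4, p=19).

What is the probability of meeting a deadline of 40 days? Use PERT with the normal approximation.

0.881

te_A = (7 + 4·12 + 23)/6 = 78/6 = 13; σ²_A = ((23−7)/6)² = 7.111
te_B = (3 + 4·4 + 11)/6 = 30/6 = 5; σ²_B = ((11−3)/6)² = 1.778
te_C = (2 + 4·6 + 10)/6 = 36/6 = 6; σ²_C = ((10−2)/6)² = 1.778
te_D = (2 + 4·3 + 16)/6 = 30/6 = 5; σ²_D = ((16−2)/6)² = 5.444
te_E = (1 + 4·5 + 9)/6 = 30/6 = 5; σ²_E = ((9−1)/6)² = 1.778
te_F = (10 + 4·11 + 12)/6 = 66/6 = 11; σ²_F = ((12−10)/6)² = 0.111
te_G = (1 + 4·3 + 17)/6 = 30/6 = 5; σ²_G = ((17−1)/6)² = 7.111
te_H = (1 + 4·4 + 19)/6 = 36/6 = 6; σ²_H = ((19−1)/6)² = 9.000

Forward pass:
ES_A = 0; EF_A = 13
ES_B = 0; EF_B = 5
ES_C = 5; EF_C = 5+6 = 11
ES_D = max(EF_A=13, EF_B=5) = 13; EF_D = 13+5 = 18
ES_E = max(EF_A=13, EF_B=5) = 13; EF_E = 13+5 = 18
ES_F = max(EF_C=11, EF_E=18) = 18; EF_F = 18+11 = 29
ES_G = 5; EF_G = 5+5 = 10
ES_H = max(EF_B=5, EF_C=11, EF_D=18, EF_F=29, EF_G=10) = 29; EF_H = 29+6 = 35
Expected project duration μ = 35 days. Critical path: A → E → F → H.

Variance along critical path = 7.111 + 1.778 + 0.111 + 9.000 = 18.000; σ = √18.000 = 4.243 days.
Z = (40 − 35) / 4.243 = 1.179
P(T ≤ 40) = Φ(1.179) ≈ 0.881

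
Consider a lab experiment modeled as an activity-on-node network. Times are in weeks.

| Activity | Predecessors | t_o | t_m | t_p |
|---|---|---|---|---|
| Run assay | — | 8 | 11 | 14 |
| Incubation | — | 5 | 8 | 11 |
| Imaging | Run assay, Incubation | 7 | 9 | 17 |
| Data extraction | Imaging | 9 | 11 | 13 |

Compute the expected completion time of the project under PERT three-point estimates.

te_Run assay = (8 + 4·11 + 14)/6 = 66/6 = 11
te_Incubation = (5 + 4·8 + 11)/6 = 48/6 = 8
te_Imaging = (7 + 4·9 + 17)/6 = 60/6 = 10
te_Data extraction = (9 + 4·11 + 13)/6 = 66/6 = 11

Forward pass:
ES_Run assay = 0; EF_Run assay = 11
ES_Incubation = 0; EF_Incubation = 8
ES_Imaging = max(EF_Run assay=11, EF_Incubation=8) = 11; EF_Imaging = 11+10 = 21
ES_Data extraction = 21; EF_Data extraction = 21+11 = 32
Expected project duration μ = 32 weeks. Critical path: Run assay → Imaging → Data extraction.

32 weeks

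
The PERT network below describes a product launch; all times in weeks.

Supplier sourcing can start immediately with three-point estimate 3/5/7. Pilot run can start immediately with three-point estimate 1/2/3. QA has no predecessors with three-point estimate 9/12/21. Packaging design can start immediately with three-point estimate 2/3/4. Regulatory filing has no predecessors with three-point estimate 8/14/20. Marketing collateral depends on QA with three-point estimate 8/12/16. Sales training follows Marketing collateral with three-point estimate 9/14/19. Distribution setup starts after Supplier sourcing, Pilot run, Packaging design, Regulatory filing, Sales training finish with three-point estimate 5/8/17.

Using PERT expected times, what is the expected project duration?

te_Supplier sourcing = (3 + 4·5 + 7)/6 = 30/6 = 5
te_Pilot run = (1 + 4·2 + 3)/6 = 12/6 = 2
te_QA = (9 + 4·12 + 21)/6 = 78/6 = 13
te_Packaging design = (2 + 4·3 + 4)/6 = 18/6 = 3
te_Regulatory filing = (8 + 4·14 + 20)/6 = 84/6 = 14
te_Marketing collateral = (8 + 4·12 + 16)/6 = 72/6 = 12
te_Sales training = (9 + 4·14 + 19)/6 = 84/6 = 14
te_Distribution setup = (5 + 4·8 + 17)/6 = 54/6 = 9

Forward pass:
ES_Supplier sourcing = 0; EF_Supplier sourcing = 5
ES_Pilot run = 0; EF_Pilot run = 2
ES_QA = 0; EF_QA = 13
ES_Packaging design = 0; EF_Packaging design = 3
ES_Regulatory filing = 0; EF_Regulatory filing = 14
ES_Marketing collateral = 13; EF_Marketing collateral = 13+12 = 25
ES_Sales training = 25; EF_Sales training = 25+14 = 39
ES_Distribution setup = max(EF_Supplier sourcing=5, EF_Pilot run=2, EF_Packaging design=3, EF_Regulatory filing=14, EF_Sales training=39) = 39; EF_Distribution setup = 39+9 = 48
Expected project duration μ = 48 weeks. Critical path: QA → Marketing collateral → Sales training → Distribution setup.

48 weeks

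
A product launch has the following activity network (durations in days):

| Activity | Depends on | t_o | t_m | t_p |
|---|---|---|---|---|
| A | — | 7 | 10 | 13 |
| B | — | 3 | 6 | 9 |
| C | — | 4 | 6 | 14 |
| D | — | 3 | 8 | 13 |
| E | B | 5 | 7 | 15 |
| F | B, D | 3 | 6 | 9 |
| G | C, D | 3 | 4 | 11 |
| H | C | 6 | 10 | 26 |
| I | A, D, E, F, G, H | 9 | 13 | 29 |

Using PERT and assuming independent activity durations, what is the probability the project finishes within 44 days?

te_A = (7 + 4·10 + 13)/6 = 60/6 = 10; σ²_A = ((13−7)/6)² = 1.000
te_B = (3 + 4·6 + 9)/6 = 36/6 = 6; σ²_B = ((9−3)/6)² = 1.000
te_C = (4 + 4·6 + 14)/6 = 42/6 = 7; σ²_C = ((14−4)/6)² = 2.778
te_D = (3 + 4·8 + 13)/6 = 48/6 = 8; σ²_D = ((13−3)/6)² = 2.778
te_E = (5 + 4·7 + 15)/6 = 48/6 = 8; σ²_E = ((15−5)/6)² = 2.778
te_F = (3 + 4·6 + 9)/6 = 36/6 = 6; σ²_F = ((9−3)/6)² = 1.000
te_G = (3 + 4·4 + 11)/6 = 30/6 = 5; σ²_G = ((11−3)/6)² = 1.778
te_H = (6 + 4·10 + 26)/6 = 72/6 = 12; σ²_H = ((26−6)/6)² = 11.111
te_I = (9 + 4·13 + 29)/6 = 90/6 = 15; σ²_I = ((29−9)/6)² = 11.111

Forward pass:
ES_A = 0; EF_A = 10
ES_B = 0; EF_B = 6
ES_C = 0; EF_C = 7
ES_D = 0; EF_D = 8
ES_E = 6; EF_E = 6+8 = 14
ES_F = max(EF_B=6, EF_D=8) = 8; EF_F = 8+6 = 14
ES_G = max(EF_C=7, EF_D=8) = 8; EF_G = 8+5 = 13
ES_H = 7; EF_H = 7+12 = 19
ES_I = max(EF_A=10, EF_D=8, EF_E=14, EF_F=14, EF_G=13, EF_H=19) = 19; EF_I = 19+15 = 34
Expected project duration μ = 34 days. Critical path: C → H → I.

Variance along critical path = 2.778 + 11.111 + 11.111 = 25.000; σ = √25.000 = 5.000 days.
Z = (44 − 34) / 5.000 = 2.000
P(T ≤ 44) = Φ(2.000) ≈ 0.977

0.977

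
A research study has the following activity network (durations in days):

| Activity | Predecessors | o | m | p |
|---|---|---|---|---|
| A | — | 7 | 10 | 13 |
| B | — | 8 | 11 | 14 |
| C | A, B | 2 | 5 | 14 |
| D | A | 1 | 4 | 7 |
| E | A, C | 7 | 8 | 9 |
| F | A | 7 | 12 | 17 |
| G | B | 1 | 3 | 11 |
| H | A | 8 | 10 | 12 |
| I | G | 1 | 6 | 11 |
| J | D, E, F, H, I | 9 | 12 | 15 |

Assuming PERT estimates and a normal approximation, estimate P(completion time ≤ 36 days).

te_A = (7 + 4·10 + 13)/6 = 60/6 = 10; σ²_A = ((13−7)/6)² = 1.000
te_B = (8 + 4·11 + 14)/6 = 66/6 = 11; σ²_B = ((14−8)/6)² = 1.000
te_C = (2 + 4·5 + 14)/6 = 36/6 = 6; σ²_C = ((14−2)/6)² = 4.000
te_D = (1 + 4·4 + 7)/6 = 24/6 = 4; σ²_D = ((7−1)/6)² = 1.000
te_E = (7 + 4·8 + 9)/6 = 48/6 = 8; σ²_E = ((9−7)/6)² = 0.111
te_F = (7 + 4·12 + 17)/6 = 72/6 = 12; σ²_F = ((17−7)/6)² = 2.778
te_G = (1 + 4·3 + 11)/6 = 24/6 = 4; σ²_G = ((11−1)/6)² = 2.778
te_H = (8 + 4·10 + 12)/6 = 60/6 = 10; σ²_H = ((12−8)/6)² = 0.444
te_I = (1 + 4·6 + 11)/6 = 36/6 = 6; σ²_I = ((11−1)/6)² = 2.778
te_J = (9 + 4·12 + 15)/6 = 72/6 = 12; σ²_J = ((15−9)/6)² = 1.000

Forward pass:
ES_A = 0; EF_A = 10
ES_B = 0; EF_B = 11
ES_C = max(EF_A=10, EF_B=11) = 11; EF_C = 11+6 = 17
ES_D = 10; EF_D = 10+4 = 14
ES_E = max(EF_A=10, EF_C=17) = 17; EF_E = 17+8 = 25
ES_F = 10; EF_F = 10+12 = 22
ES_G = 11; EF_G = 11+4 = 15
ES_H = 10; EF_H = 10+10 = 20
ES_I = 15; EF_I = 15+6 = 21
ES_J = max(EF_D=14, EF_E=25, EF_F=22, EF_H=20, EF_I=21) = 25; EF_J = 25+12 = 37
Expected project duration μ = 37 days. Critical path: B → C → E → J.

Variance along critical path = 1.000 + 4.000 + 0.111 + 1.000 = 6.111; σ = √6.111 = 2.472 days.
Z = (36 − 37) / 2.472 = -0.405
P(T ≤ 36) = Φ(-0.405) ≈ 0.343

0.343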